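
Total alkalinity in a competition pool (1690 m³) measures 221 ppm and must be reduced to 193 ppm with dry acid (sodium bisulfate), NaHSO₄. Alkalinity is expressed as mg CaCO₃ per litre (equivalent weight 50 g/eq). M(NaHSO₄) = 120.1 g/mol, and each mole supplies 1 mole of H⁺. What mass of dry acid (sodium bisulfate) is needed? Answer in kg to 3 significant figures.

Volume: 1690 m³ = 1,690,000 L.
Alkalinity to neutralize: (221 − 193) = 28 mg/L as CaCO₃ × 1,690,000 L = 47,320 g as CaCO₃.
Equivalents of H⁺ required: 47,320 ÷ 50 g/eq = 946.4 eq = 946.4 mol NaHSO₄.
Mass of NaHSO₄: 946.4 × 120.1 = 113,700 g.

114 kg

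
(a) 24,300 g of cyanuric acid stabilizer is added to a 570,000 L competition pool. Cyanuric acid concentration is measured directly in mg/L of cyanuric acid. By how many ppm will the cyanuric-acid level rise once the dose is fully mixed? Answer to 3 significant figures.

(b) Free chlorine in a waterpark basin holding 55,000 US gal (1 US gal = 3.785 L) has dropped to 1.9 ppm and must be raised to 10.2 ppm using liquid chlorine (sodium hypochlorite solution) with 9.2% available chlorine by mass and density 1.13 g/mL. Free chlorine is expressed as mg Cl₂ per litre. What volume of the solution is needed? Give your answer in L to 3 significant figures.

(a) 42.6 ppm; (b) 16.6 L

(a) Rise: 24,300 g / 570,000 L × 1000 = 42.63 mg/L.

(b) Volume: 55,000 US gal × 3.785 L/gal = 208,175 L.
(b) Chlorine deficit: 10.2 − 1.9 = 8.3 ppm = 8.3 mg/L as Cl₂.
(b) Cl₂ equivalent needed: 8.3 mg/L × 208,175 L = 1,728,000 mg = 1728 g.
(b) Product at 9.2% available chlorine: 1728 / 0.092 = 18,780 g.
(b) Volume at density 1.13 g/mL: 18,780 g ÷ 1.13 g/mL = 16,620 mL.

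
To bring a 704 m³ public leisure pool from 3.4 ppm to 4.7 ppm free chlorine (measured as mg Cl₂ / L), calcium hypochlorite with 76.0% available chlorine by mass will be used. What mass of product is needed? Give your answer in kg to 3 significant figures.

Volume: 704 m³ = 704,000 L.
Chlorine deficit: 4.7 − 3.4 = 1.3 ppm = 1.3 mg/L as Cl₂.
Cl₂ equivalent needed: 1.3 mg/L × 704,000 L = 915,200 mg = 915.2 g.
Product at 76.0% available chlorine: 915.2 / 0.76 = 1204 g.

1.20 kg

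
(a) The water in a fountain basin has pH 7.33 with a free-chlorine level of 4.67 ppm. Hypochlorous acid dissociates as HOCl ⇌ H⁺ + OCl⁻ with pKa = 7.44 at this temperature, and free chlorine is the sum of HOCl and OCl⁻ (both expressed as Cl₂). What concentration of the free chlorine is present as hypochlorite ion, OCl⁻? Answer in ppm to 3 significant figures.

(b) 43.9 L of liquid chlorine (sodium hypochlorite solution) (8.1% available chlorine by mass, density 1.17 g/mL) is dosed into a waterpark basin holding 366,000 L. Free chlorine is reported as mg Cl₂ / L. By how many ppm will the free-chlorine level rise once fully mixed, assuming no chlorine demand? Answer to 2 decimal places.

(a) [OCl⁻]/[HOCl] = 10^(pH − pKa) = 10^(7.33 − 7.44) = 10^-0.11 = 0.7762.
(a) Fraction as HOCl = 1 / (1 + 0.7762) = 0.563.
(a) OCl⁻ = (1 − 0.563) × 4.67 ppm = 2.041 ppm.

(b) Mass of solution: 43.9 L × 1000 mL/L × 1.17 g/mL = 51,360 g.
(b) Available chlorine delivered: 51,360 g × 0.081 = 4160 g as Cl₂.
(b) Concentration rise: 4160 g / 366,000 L = 11.37 mg/L = 11.37 ppm.

(a) 2.04 ppm; (b) 11.37 ppm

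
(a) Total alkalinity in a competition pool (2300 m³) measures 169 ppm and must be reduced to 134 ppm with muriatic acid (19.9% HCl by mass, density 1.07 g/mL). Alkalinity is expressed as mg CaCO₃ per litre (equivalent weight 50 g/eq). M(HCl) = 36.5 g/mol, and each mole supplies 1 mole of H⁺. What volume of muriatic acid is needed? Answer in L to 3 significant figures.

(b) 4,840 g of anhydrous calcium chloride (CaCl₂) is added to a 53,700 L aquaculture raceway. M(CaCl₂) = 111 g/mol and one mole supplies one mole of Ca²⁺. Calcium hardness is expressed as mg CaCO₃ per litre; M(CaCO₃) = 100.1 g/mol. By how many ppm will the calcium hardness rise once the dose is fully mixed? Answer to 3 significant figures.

(a) Volume: 2300 m³ = 2,300,000 L.
(a) Alkalinity to neutralize: (169 − 134) = 35 mg/L as CaCO₃ × 2,300,000 L = 80,500 g as CaCO₃.
(a) Equivalents of H⁺ required: 80,500 ÷ 50 g/eq = 1610 eq = 1610 mol HCl.
(a) Mass of HCl: 1610 × 36.5 = 58,760 g.
(a) Mass of 19.9% solution: 58,760 / 0.199 = 295,300 g.
(a) Volume: 295,300 g ÷ 1.07 g/mL = 276,000 mL.

(b) Moles of Ca²⁺: 4,840 g ÷ 111 g/mol = 43.6 mol.
(b) As CaCO₃: 43.6 mol × 100.1 g/mol = 4365 g.
(b) Rise: 4365 g / 53,700 L × 1000 = 81.28 mg/L.

(a) 276 L; (b) 81.3 ppm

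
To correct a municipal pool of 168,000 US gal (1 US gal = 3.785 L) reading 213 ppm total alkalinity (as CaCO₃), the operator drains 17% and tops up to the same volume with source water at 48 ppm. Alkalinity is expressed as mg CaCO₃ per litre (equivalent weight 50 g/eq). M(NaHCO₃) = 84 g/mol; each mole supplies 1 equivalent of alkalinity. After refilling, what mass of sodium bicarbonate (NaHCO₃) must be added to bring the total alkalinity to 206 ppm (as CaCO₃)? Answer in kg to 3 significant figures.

Volume: 168,000 US gal × 3.785 L/gal = 635,880 L.
After draining 17% and refilling: 213 × 0.83 + 48 × 0.17 = 184.95 ppm.
Deficit to target: 206 − 184.95 = 21.05 mg/L.
As CaCO₃: 21.05 mg/L × 635,880 L = 13,390 g; ÷ 50 g/eq ÷ 1 = 267.7 mol NaHCO₃.
Mass: 267.7 × 84 = 22,490 g.

22.5 kg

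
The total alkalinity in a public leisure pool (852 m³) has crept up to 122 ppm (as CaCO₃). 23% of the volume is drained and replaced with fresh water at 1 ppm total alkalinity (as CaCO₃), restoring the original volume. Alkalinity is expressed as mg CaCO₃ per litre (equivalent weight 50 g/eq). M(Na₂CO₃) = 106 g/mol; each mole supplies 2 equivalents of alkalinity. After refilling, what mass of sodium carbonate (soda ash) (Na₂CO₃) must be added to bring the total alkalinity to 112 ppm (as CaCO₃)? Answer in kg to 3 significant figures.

Volume: 852 m³ = 852,000 L.
After draining 23% and refilling: 122 × 0.77 + 1 × 0.23 = 94.17 ppm.
Deficit to target: 112 − 94.17 = 17.83 mg/L.
As CaCO₃: 17.83 mg/L × 852,000 L = 15,190 g; ÷ 50 g/eq ÷ 2 = 151.9 mol Na₂CO₃.
Mass: 151.9 × 106 = 16,100 g.

16.1 kg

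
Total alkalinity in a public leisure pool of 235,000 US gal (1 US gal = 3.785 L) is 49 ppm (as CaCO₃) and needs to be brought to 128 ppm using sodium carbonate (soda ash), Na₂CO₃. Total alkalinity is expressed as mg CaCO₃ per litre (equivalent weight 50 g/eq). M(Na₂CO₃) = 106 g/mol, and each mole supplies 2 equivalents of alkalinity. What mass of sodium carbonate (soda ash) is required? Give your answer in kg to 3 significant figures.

74.5 kg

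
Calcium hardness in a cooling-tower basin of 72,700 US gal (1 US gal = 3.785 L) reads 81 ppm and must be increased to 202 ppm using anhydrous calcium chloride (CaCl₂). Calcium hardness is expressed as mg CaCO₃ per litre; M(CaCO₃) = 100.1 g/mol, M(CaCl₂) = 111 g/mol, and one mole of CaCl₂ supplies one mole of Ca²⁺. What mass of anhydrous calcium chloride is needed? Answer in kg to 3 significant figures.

36.9 kg

Volume: 72,700 US gal × 3.785 L/gal = 275,170 L.
Hardness to add: (202 − 81) = 121 mg/L as CaCO₃ × 275,170 L = 33,300 g as CaCO₃.
Moles of Ca²⁺ (1 mol Ca²⁺ ≡ 1 mol CaCO₃): 33,300 / 100.1 g/mol = 332.6 mol.
Mass of CaCl₂: 332.6 × 111 = 36,920 g.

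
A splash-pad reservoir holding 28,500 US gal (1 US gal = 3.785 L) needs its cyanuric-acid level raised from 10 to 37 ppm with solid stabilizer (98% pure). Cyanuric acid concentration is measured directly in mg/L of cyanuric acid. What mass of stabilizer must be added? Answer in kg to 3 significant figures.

2.97 kg

Volume: 28,500 US gal × 3.785 L/gal = 107,872 L.
CYA to add: (37 − 10) = 27 mg/L × 107,872 L = 2913 g cyanuric acid.
At 98% purity: 2913 / 0.98 = 2972 g product.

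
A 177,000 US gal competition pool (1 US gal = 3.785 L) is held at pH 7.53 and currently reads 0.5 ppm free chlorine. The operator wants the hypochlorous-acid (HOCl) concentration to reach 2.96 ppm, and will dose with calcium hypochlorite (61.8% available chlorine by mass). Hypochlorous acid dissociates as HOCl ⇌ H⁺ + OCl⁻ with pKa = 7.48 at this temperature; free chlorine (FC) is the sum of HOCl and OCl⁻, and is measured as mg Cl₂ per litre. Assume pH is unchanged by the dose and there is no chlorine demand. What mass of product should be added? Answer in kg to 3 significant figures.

6.27 kg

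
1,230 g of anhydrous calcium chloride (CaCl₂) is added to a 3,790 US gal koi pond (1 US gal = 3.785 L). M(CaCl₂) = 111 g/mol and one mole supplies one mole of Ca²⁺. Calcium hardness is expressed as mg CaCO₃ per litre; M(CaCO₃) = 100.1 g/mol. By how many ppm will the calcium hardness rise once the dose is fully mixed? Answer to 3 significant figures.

Volume: 3,790 US gal × 3.785 L/gal = 14,345 L.
Moles of Ca²⁺: 1,230 g ÷ 111 g/mol = 11.08 mol.
As CaCO₃: 11.08 mol × 100.1 g/mol = 1109 g.
Rise: 1109 g / 14,345 L × 1000 = 77.32 mg/L.

77.3 ppm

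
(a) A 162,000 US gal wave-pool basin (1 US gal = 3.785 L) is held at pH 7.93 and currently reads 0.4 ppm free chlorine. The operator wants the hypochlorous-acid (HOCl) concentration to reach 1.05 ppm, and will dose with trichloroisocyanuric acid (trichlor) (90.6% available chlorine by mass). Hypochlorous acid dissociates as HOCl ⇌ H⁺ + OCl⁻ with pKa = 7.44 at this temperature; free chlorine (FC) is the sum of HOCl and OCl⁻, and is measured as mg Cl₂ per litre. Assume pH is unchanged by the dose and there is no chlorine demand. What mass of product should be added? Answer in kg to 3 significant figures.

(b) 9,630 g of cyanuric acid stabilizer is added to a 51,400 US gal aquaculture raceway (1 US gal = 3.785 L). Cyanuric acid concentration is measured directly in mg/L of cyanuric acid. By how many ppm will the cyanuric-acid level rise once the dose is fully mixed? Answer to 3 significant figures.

(a) 2.64 kg; (b) 49.5 ppm

(a) Volume: 162,000 US gal × 3.785 L/gal = 613,170 L.
(a) [OCl⁻]/[HOCl] = 10^(pH − pKa) = 10^(7.93 − 7.44) = 3.09; fraction as HOCl = 1/(1 + 3.09) = 0.2445.
(a) Free chlorine required for 1.05 ppm HOCl: 1.05 / 0.2445 = 4.295 ppm.
(a) FC to add: 4.295 − 0.4 = 3.895 mg/L as Cl₂.
(a) Cl₂ equivalent: 3.895 mg/L × 613,170 L = 2388 g.
(a) Product at 90.6% available Cl: 2388 / 0.906 = 2636 g.

(b) Volume: 51,400 US gal × 3.785 L/gal = 194,549 L.
(b) Rise: 9,630 g / 194,549 L × 1000 = 49.5 mg/L.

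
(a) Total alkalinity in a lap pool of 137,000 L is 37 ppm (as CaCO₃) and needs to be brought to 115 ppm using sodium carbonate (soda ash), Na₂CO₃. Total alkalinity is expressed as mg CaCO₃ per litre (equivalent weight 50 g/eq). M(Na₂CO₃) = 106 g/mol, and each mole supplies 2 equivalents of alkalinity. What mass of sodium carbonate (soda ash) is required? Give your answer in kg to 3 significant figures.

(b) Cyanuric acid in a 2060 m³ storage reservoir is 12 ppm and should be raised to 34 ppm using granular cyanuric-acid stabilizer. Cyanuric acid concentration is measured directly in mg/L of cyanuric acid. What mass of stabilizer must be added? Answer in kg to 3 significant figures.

(a) Alkalinity to add: (115 − 37) = 78 mg/L as CaCO₃ × 137,000 L = 10,690 g as CaCO₃.
(a) Equivalents: 10,690 g ÷ 50 g/eq = 213.7 eq.
(a) Each mole of Na₂CO₃ supplies 2 eq, so 213.7 / 2 = 106.9 mol.
(a) Mass: 106.9 mol × 106 g/mol = 11,330 g.

(b) Volume: 2060 m³ = 2,060,000 L.
(b) CYA to add: (34 − 12) = 22 mg/L × 2,060,000 L = 45,320 g cyanuric acid.

(a) 11.3 kg; (b) 45.3 kg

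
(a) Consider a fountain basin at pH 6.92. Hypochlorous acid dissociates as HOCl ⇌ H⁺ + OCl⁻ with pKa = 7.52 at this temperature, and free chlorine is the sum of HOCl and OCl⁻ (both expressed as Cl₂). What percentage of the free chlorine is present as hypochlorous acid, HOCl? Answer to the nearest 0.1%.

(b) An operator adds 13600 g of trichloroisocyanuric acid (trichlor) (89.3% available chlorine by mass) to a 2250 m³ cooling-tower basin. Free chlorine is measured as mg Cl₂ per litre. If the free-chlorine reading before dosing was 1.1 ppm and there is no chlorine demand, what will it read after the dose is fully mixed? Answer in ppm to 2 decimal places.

(a) 79.9%; (b) 6.50 ppm

(a) [OCl⁻]/[HOCl] = 10^(pH − pKa) = 10^(6.92 − 7.52) = 10^-0.60 = 0.2512.
(a) Fraction as HOCl = 1 / (1 + 0.2512) = 0.7992.

(b) Volume: 2250 m³ = 2,250,000 L.
(b) Available chlorine delivered: 13,600 g × 0.893 = 12,140 g as Cl₂.
(b) Concentration rise: 12,140 g / 2,250,000 L = 5.398 mg/L = 5.40 ppm.
(b) Final FC: 1.1 + 5.40 = 6.50 ppm.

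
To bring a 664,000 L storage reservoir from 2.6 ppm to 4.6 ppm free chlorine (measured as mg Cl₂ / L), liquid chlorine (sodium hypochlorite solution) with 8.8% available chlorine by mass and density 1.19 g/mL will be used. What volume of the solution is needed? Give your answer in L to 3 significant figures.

12.7 L

Chlorine deficit: 4.6 − 2.6 = 2 ppm = 2 mg/L as Cl₂.
Cl₂ equivalent needed: 2 mg/L × 664,000 L = 1,328,000 mg = 1328 g.
Product at 8.8% available chlorine: 1328 / 0.088 = 15,090 g.
Volume at density 1.19 g/mL: 15,090 g ÷ 1.19 g/mL = 12,680 mL.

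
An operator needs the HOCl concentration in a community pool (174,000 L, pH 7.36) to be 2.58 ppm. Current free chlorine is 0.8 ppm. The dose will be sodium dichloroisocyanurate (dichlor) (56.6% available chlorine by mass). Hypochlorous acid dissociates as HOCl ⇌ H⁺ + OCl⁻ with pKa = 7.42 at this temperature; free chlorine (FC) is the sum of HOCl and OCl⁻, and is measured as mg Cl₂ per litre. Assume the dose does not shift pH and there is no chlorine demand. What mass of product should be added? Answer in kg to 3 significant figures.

1.24 kg

[OCl⁻]/[HOCl] = 10^(pH − pKa) = 10^(7.36 − 7.42) = 0.871; fraction as HOCl = 1/(1 + 0.871) = 0.5345.
Free chlorine required for 2.58 ppm HOCl: 2.58 / 0.5345 = 4.827 ppm.
FC to add: 4.827 − 0.8 = 4.027 mg/L as Cl₂.
Cl₂ equivalent: 4.027 mg/L × 174,000 L = 700.7 g.
Product at 56.6% available Cl: 700.7 / 0.566 = 1238 g.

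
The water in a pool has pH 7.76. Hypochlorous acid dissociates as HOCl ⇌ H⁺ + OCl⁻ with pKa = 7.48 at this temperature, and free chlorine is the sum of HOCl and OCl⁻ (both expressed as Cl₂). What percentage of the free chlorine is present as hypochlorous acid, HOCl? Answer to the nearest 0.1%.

34.4%

[OCl⁻]/[HOCl] = 10^(pH − pKa) = 10^(7.76 − 7.48) = 10^0.28 = 1.905.
Fraction as HOCl = 1 / (1 + 1.905) = 0.3442.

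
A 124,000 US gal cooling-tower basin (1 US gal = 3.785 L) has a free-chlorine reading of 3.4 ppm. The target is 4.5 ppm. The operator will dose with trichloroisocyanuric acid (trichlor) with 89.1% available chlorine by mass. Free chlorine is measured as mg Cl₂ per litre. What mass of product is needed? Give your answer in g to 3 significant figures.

579 g

Volume: 124,000 US gal × 3.785 L/gal = 469,340 L.
Chlorine deficit: 4.5 − 3.4 = 1.1 ppm = 1.1 mg/L as Cl₂.
Cl₂ equivalent needed: 1.1 mg/L × 469,340 L = 516,300 mg = 516.3 g.
Product at 89.1% available chlorine: 516.3 / 0.891 = 579.4 g.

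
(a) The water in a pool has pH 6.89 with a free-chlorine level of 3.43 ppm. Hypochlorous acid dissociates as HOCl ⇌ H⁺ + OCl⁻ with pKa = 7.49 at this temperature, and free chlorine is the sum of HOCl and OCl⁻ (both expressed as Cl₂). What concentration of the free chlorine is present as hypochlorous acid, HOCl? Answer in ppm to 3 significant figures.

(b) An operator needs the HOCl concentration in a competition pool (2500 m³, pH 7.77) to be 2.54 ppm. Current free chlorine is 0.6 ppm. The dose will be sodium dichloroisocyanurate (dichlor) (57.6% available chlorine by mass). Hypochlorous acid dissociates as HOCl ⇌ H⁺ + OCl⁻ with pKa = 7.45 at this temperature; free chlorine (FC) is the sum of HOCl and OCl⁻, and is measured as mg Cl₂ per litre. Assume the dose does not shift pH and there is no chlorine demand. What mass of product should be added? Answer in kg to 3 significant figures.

(a) [OCl⁻]/[HOCl] = 10^(pH − pKa) = 10^(6.89 − 7.49) = 10^-0.60 = 0.2512.
(a) Fraction as HOCl = 1 / (1 + 0.2512) = 0.7992.
(a) HOCl = 0.7992 × 3.43 ppm = 2.741 ppm.

(b) Volume: 2500 m³ = 2,500,000 L.
(b) [OCl⁻]/[HOCl] = 10^(pH − pKa) = 10^(7.77 − 7.45) = 2.089; fraction as HOCl = 1/(1 + 2.089) = 0.3237.
(b) Free chlorine required for 2.54 ppm HOCl: 2.54 / 0.3237 = 7.847 ppm.
(b) FC to add: 7.847 − 0.6 = 7.247 mg/L as Cl₂.
(b) Cl₂ equivalent: 7.247 mg/L × 2,500,000 L = 18,120 g.
(b) Product at 57.6% available Cl: 18,120 / 0.576 = 31,450 g.

(a) 2.74 ppm; (b) 31.5 kg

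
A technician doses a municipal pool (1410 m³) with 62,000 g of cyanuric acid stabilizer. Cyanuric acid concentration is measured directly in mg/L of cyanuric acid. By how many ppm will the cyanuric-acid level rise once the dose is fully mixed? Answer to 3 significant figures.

Volume: 1410 m³ = 1,410,000 L.
Rise: 62,000 g / 1,410,000 L × 1000 = 43.97 mg/L.

44.0 ppm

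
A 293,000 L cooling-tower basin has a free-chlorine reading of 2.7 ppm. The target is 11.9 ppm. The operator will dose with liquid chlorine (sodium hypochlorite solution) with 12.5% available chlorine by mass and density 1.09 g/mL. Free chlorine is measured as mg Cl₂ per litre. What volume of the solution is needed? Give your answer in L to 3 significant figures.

19.8 L

Chlorine deficit: 11.9 − 2.7 = 9.2 ppm = 9.2 mg/L as Cl₂.
Cl₂ equivalent needed: 9.2 mg/L × 293,000 L = 2,696,000 mg = 2696 g.
Product at 12.5% available chlorine: 2696 / 0.125 = 21,560 g.
Volume at density 1.09 g/mL: 21,560 g ÷ 1.09 g/mL = 19,780 mL.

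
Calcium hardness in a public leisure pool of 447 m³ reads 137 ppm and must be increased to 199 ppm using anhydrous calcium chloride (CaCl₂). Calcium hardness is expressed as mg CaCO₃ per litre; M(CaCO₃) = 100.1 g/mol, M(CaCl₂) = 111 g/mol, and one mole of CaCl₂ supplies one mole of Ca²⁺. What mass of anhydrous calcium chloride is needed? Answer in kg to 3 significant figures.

30.7 kg

Volume: 447 m³ = 447,000 L.
Hardness to add: (199 − 137) = 62 mg/L as CaCO₃ × 447,000 L = 27,710 g as CaCO₃.
Moles of Ca²⁺ (1 mol Ca²⁺ ≡ 1 mol CaCO₃): 27,710 / 100.1 g/mol = 276.9 mol.
Mass of CaCl₂: 276.9 × 111 = 30,730 g.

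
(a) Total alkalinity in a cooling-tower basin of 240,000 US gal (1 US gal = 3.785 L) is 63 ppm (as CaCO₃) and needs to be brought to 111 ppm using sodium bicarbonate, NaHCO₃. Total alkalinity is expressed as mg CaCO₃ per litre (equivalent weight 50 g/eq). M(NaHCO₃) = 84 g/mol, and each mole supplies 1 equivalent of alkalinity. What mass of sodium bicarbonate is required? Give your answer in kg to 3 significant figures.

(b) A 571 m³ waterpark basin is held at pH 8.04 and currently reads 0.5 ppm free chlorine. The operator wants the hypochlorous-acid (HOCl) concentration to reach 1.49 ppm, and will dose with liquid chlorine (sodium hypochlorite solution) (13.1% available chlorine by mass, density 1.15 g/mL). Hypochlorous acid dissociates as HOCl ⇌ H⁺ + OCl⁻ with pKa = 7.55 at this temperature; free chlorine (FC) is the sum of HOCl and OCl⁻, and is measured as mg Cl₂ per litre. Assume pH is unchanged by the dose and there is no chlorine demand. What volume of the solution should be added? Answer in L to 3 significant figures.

(a) Volume: 240,000 US gal × 3.785 L/gal = 908,400 L.
(a) Alkalinity to add: (111 − 63) = 48 mg/L as CaCO₃ × 908,400 L = 43,600 g as CaCO₃.
(a) Equivalents: 43,600 g ÷ 50 g/eq = 872.1 eq.
(a) NaHCO₃ supplies 1 eq per mole → 872.1 mol.
(a) Mass: 872.1 mol × 84 g/mol = 73,250 g.

(b) Volume: 571 m³ = 571,000 L.
(b) [OCl⁻]/[HOCl] = 10^(pH − pKa) = 10^(8.04 − 7.55) = 3.09; fraction as HOCl = 1/(1 + 3.09) = 0.2445.
(b) Free chlorine required for 1.49 ppm HOCl: 1.49 / 0.2445 = 6.095 ppm.
(b) FC to add: 6.095 − 0.5 = 5.595 mg/L as Cl₂.
(b) Cl₂ equivalent: 5.595 mg/L × 571,000 L = 3194 g.
(b) Product at 13.1% available Cl: 3194 / 0.131 = 24,390 g.
(b) Volume: 24,390 g ÷ 1.15 g/mL = 21,200 mL.

(a) 73.3 kg; (b) 21.2 L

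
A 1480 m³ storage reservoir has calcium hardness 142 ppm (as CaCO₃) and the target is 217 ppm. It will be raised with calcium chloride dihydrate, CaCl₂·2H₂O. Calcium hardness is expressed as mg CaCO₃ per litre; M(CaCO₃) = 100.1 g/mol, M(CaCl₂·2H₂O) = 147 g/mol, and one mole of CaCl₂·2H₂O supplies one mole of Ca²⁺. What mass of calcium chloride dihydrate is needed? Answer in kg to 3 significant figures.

163 kg

Volume: 1480 m³ = 1,480,000 L.
Hardness to add: (217 − 142) = 75 mg/L as CaCO₃ × 1,480,000 L = 111,000 g as CaCO₃.
Moles of Ca²⁺ (1 mol Ca²⁺ ≡ 1 mol CaCO₃): 111,000 / 100.1 g/mol = 1109 mol.
Mass of CaCl₂·2H₂O: 1109 × 147 = 163,000 g.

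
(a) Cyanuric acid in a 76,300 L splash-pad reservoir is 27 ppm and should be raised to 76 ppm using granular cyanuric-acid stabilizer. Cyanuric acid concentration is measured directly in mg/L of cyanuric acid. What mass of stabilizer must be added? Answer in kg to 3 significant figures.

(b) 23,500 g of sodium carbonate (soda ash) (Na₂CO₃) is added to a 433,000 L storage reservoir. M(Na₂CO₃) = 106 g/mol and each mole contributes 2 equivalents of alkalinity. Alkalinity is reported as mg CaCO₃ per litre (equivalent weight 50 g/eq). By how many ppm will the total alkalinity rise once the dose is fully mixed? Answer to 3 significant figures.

(a) CYA to add: (76 − 27) = 49 mg/L × 76,300 L = 3739 g cyanuric acid.

(b) Moles of Na₂CO₃: 23,500 g ÷ 106 g/mol = 221.7 mol → 443.4 eq of alkalinity.
(b) As CaCO₃: 443.4 eq × 50 g/eq = 22,170 g.
(b) Rise: 22,170 g / 433,000 L × 1000 = 51.2 mg/L.

(a) 3.74 kg; (b) 51.2 ppm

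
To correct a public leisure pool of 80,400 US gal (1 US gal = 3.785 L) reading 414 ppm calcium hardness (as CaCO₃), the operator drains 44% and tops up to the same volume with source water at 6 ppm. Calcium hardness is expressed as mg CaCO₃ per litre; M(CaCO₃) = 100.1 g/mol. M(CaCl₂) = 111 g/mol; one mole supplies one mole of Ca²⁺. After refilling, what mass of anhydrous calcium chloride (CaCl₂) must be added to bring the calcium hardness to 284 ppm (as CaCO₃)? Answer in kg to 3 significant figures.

16.7 kg

Volume: 80,400 US gal × 3.785 L/gal = 304,314 L.
After draining 44% and refilling: 414 × 0.56 + 6 × 0.44 = 234.48 ppm.
Deficit to target: 284 − 234.48 = 49.52 mg/L.
As CaCO₃: 49.52 mg/L × 304,314 L = 15,070 g; ÷ 100.1 = 150.5 mol Ca²⁺.
Mass: 150.5 × 111 = 16,710 g.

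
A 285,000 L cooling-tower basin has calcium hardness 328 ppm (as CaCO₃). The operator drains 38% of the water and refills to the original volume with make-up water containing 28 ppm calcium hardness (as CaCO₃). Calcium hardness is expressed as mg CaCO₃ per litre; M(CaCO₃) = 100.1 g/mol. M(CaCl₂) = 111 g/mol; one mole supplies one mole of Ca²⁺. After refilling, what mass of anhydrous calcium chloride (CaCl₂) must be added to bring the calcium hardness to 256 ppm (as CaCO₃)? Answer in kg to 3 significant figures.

After draining 38% and refilling: 328 × 0.62 + 28 × 0.38 = 214 ppm.
Deficit to target: 256 − 214 = 42 mg/L.
As CaCO₃: 42 mg/L × 285,000 L = 11,970 g; ÷ 100.1 = 119.6 mol Ca²⁺.
Mass: 119.6 × 111 = 13,270 g.

13.3 kg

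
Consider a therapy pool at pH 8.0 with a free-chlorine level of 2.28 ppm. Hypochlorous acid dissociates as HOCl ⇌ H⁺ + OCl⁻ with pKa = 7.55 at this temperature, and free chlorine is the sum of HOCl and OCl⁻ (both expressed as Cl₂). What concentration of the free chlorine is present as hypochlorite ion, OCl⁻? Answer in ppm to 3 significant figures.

1.68 ppm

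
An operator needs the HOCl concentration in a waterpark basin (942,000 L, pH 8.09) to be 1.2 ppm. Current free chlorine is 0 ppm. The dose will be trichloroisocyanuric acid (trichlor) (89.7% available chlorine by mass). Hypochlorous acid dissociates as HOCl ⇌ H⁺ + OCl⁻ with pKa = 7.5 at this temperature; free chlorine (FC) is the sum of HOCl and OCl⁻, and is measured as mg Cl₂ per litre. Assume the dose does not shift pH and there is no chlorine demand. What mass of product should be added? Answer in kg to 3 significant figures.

6.16 kg

[OCl⁻]/[HOCl] = 10^(pH − pKa) = 10^(8.09 − 7.5) = 3.89; fraction as HOCl = 1/(1 + 3.89) = 0.2045.
Free chlorine required for 1.2 ppm HOCl: 1.2 / 0.2045 = 5.869 ppm.
FC to add: 5.869 − 0 = 5.869 mg/L as Cl₂.
Cl₂ equivalent: 5.869 mg/L × 942,000 L = 5528 g.
Product at 89.7% available Cl: 5528 / 0.897 = 6163 g.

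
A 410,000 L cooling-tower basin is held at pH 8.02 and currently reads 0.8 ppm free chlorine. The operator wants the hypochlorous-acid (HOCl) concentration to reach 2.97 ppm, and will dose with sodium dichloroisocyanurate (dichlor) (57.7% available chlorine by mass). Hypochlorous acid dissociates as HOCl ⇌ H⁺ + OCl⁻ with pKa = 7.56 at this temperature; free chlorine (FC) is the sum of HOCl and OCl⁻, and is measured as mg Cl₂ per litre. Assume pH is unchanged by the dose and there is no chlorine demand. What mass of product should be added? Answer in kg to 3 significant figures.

[OCl⁻]/[HOCl] = 10^(pH − pKa) = 10^(8.02 − 7.56) = 2.884; fraction as HOCl = 1/(1 + 2.884) = 0.2575.
Free chlorine required for 2.97 ppm HOCl: 2.97 / 0.2575 = 11.54 ppm.
FC to add: 11.54 − 0.8 = 10.74 mg/L as Cl₂.
Cl₂ equivalent: 10.74 mg/L × 410,000 L = 4402 g.
Product at 57.7% available Cl: 4402 / 0.577 = 7628 g.

7.63 kg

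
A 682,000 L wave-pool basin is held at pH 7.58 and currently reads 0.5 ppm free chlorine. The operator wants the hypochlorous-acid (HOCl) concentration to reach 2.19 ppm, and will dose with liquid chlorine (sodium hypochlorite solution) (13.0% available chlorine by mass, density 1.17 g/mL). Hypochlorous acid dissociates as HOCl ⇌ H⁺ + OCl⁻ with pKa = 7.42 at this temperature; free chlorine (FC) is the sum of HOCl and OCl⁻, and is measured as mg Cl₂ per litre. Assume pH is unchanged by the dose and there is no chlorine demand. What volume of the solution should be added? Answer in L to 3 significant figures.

[OCl⁻]/[HOCl] = 10^(pH − pKa) = 10^(7.58 − 7.42) = 1.445; fraction as HOCl = 1/(1 + 1.445) = 0.4089.
Free chlorine required for 2.19 ppm HOCl: 2.19 / 0.4089 = 5.356 ppm.
FC to add: 5.356 − 0.5 = 4.856 mg/L as Cl₂.
Cl₂ equivalent: 4.856 mg/L × 682,000 L = 3311 g.
Product at 13.0% available Cl: 3311 / 0.13 = 25,470 g.
Volume: 25,470 g ÷ 1.17 g/mL = 21,770 mL.

21.8 L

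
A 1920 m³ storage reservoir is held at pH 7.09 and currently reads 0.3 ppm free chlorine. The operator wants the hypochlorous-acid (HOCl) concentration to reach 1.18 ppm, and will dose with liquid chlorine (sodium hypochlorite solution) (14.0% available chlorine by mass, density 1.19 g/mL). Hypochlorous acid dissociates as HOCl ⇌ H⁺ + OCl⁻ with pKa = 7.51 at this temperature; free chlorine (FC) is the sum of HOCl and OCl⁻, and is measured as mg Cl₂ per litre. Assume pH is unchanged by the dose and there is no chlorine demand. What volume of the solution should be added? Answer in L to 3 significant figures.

15.3 L

Volume: 1920 m³ = 1,920,000 L.
[OCl⁻]/[HOCl] = 10^(pH − pKa) = 10^(7.09 − 7.51) = 0.3802; fraction as HOCl = 1/(1 + 0.3802) = 0.7245.
Free chlorine required for 1.18 ppm HOCl: 1.18 / 0.7245 = 1.629 ppm.
FC to add: 1.629 − 0.3 = 1.329 mg/L as Cl₂.
Cl₂ equivalent: 1.329 mg/L × 1,920,000 L = 2551 g.
Product at 14.0% available Cl: 2551 / 0.14 = 18,220 g.
Volume: 18,220 g ÷ 1.19 g/mL = 15,310 mL.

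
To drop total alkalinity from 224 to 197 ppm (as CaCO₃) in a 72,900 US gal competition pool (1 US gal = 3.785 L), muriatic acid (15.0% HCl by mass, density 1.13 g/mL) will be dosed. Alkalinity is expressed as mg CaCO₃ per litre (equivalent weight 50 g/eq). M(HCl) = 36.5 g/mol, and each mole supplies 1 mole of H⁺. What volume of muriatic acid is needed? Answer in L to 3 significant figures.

Volume: 72,900 US gal × 3.785 L/gal = 275,926 L.
Alkalinity to neutralize: (224 − 197) = 27 mg/L as CaCO₃ × 275,926 L = 7450 g as CaCO₃.
Equivalents of H⁺ required: 7450 ÷ 50 g/eq = 149 eq = 149 mol HCl.
Mass of HCl: 149 × 36.5 = 5439 g.
Mass of 15.0% solution: 5439 / 0.15 = 36,260 g.
Volume: 36,260 g ÷ 1.13 g/mL = 32,090 mL.

32.1 L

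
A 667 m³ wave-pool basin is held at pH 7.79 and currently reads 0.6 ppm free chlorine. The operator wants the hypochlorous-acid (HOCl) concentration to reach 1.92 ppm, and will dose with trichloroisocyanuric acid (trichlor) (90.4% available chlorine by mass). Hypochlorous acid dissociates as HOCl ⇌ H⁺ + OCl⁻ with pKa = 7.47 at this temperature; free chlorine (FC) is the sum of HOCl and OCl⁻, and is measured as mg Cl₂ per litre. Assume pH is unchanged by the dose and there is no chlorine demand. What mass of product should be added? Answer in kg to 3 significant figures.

Volume: 667 m³ = 667,000 L.
[OCl⁻]/[HOCl] = 10^(pH − pKa) = 10^(7.79 − 7.47) = 2.089; fraction as HOCl = 1/(1 + 2.089) = 0.3237.
Free chlorine required for 1.92 ppm HOCl: 1.92 / 0.3237 = 5.931 ppm.
FC to add: 5.931 − 0.6 = 5.331 mg/L as Cl₂.
Cl₂ equivalent: 5.331 mg/L × 667,000 L = 3556 g.
Product at 90.4% available Cl: 3556 / 0.904 = 3934 g.

3.93 kg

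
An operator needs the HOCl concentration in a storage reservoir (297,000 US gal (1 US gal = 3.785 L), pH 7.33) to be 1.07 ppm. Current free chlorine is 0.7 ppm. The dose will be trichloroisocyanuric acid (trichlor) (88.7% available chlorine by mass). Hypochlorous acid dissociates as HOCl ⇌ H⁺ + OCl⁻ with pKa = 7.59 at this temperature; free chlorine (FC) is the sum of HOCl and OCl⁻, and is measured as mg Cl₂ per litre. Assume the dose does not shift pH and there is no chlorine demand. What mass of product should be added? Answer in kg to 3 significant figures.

Volume: 297,000 US gal × 3.785 L/gal = 1,124,145 L.
[OCl⁻]/[HOCl] = 10^(pH − pKa) = 10^(7.33 − 7.59) = 0.5495; fraction as HOCl = 1/(1 + 0.5495) = 0.6454.
Free chlorine required for 1.07 ppm HOCl: 1.07 / 0.6454 = 1.658 ppm.
FC to add: 1.658 − 0.7 = 0.958 mg/L as Cl₂.
Cl₂ equivalent: 0.958 mg/L × 1,124,145 L = 1077 g.
Product at 88.7% available Cl: 1077 / 0.887 = 1214 g.

1.21 kg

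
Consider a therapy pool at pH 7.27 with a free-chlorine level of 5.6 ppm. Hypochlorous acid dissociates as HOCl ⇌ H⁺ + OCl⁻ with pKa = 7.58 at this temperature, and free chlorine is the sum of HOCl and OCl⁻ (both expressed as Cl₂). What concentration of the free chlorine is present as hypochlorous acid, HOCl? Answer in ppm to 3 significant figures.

[OCl⁻]/[HOCl] = 10^(pH − pKa) = 10^(7.27 − 7.58) = 10^-0.31 = 0.4898.
Fraction as HOCl = 1 / (1 + 0.4898) = 0.6712.
HOCl = 0.6712 × 5.6 ppm = 3.759 ppm.

3.76 ppm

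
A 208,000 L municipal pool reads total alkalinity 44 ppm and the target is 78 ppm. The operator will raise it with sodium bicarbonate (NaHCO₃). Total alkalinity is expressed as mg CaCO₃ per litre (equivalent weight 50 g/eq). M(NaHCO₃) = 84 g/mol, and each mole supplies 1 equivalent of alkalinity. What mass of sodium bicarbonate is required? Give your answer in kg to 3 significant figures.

11.9 kg

Alkalinity to add: (78 − 44) = 34 mg/L as CaCO₃ × 208,000 L = 7072 g as CaCO₃.
Equivalents: 7072 g ÷ 50 g/eq = 141.4 eq.
NaHCO₃ supplies 1 eq per mole → 141.4 mol.
Mass: 141.4 mol × 84 g/mol = 11,880 g.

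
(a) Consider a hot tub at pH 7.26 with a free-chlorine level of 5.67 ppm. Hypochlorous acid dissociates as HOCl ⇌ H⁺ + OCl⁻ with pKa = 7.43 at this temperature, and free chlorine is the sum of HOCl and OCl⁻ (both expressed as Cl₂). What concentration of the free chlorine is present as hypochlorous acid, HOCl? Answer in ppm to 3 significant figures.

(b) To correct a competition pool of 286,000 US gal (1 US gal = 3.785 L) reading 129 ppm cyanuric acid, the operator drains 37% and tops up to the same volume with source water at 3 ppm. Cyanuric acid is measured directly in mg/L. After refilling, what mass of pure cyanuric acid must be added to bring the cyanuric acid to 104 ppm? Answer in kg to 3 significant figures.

(a) 3.38 ppm; (b) 23.4 kg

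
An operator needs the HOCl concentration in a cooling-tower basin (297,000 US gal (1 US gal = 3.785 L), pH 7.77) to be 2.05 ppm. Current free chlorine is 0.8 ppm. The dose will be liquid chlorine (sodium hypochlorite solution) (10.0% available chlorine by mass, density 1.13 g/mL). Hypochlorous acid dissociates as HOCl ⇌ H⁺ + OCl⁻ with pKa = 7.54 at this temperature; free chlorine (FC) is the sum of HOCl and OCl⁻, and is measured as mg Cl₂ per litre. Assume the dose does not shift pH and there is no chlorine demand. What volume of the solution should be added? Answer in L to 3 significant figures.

47.1 L

Volume: 297,000 US gal × 3.785 L/gal = 1,124,145 L.
[OCl⁻]/[HOCl] = 10^(pH − pKa) = 10^(7.77 − 7.54) = 1.698; fraction as HOCl = 1/(1 + 1.698) = 0.3706.
Free chlorine required for 2.05 ppm HOCl: 2.05 / 0.3706 = 5.531 ppm.
FC to add: 5.531 − 0.8 = 4.731 mg/L as Cl₂.
Cl₂ equivalent: 4.731 mg/L × 1,124,145 L = 5319 g.
Product at 10.0% available Cl: 5319 / 0.1 = 53,190 g.
Volume: 53,190 g ÷ 1.13 g/mL = 47,070 mL.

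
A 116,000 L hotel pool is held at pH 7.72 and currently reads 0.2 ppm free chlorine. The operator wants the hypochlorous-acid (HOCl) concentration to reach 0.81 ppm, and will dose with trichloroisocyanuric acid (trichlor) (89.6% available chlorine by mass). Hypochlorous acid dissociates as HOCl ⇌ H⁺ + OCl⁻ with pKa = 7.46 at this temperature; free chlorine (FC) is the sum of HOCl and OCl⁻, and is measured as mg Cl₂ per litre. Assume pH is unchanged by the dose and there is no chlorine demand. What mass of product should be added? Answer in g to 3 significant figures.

270 g

[OCl⁻]/[HOCl] = 10^(pH − pKa) = 10^(7.72 − 7.46) = 1.82; fraction as HOCl = 1/(1 + 1.82) = 0.3546.
Free chlorine required for 0.81 ppm HOCl: 0.81 / 0.3546 = 2.284 ppm.
FC to add: 2.284 − 0.2 = 2.084 mg/L as Cl₂.
Cl₂ equivalent: 2.084 mg/L × 116,000 L = 241.7 g.
Product at 89.6% available Cl: 241.7 / 0.896 = 269.8 g.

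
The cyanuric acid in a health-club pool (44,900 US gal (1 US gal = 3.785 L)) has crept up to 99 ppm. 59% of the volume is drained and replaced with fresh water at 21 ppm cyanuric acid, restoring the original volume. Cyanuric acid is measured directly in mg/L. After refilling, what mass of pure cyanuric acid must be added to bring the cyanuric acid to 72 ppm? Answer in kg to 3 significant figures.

Volume: 44,900 US gal × 3.785 L/gal = 169,946 L.
After draining 59% and refilling: 99 × 0.41 + 21 × 0.59 = 52.98 ppm.
Deficit to target: 72 − 52.98 = 19.02 mg/L.
Mass: 19.02 mg/L × 169,946 L = 3232 g cyanuric acid.

3.23 kg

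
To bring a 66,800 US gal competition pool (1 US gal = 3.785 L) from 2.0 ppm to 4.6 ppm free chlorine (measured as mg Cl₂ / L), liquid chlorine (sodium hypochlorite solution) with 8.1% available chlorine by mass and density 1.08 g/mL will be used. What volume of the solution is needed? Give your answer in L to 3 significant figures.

Volume: 66,800 US gal × 3.785 L/gal = 252,838 L.
Chlorine deficit: 4.6 − 2.0 = 2.6 ppm = 2.6 mg/L as Cl₂.
Cl₂ equivalent needed: 2.6 mg/L × 252,838 L = 657,400 mg = 657.4 g.
Product at 8.1% available chlorine: 657.4 / 0.081 = 8116 g.
Volume at density 1.08 g/mL: 8116 g ÷ 1.08 g/mL = 7515 mL.

7.51 L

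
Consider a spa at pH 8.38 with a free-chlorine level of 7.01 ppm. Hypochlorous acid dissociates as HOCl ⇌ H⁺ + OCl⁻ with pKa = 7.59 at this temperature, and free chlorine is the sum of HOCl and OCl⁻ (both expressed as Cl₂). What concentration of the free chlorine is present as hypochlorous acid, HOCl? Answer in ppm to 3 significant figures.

[OCl⁻]/[HOCl] = 10^(pH − pKa) = 10^(8.38 − 7.59) = 10^0.79 = 6.166.
Fraction as HOCl = 1 / (1 + 6.166) = 0.1395.
HOCl = 0.1395 × 7.01 ppm = 0.9782 ppm.

0.978 ppm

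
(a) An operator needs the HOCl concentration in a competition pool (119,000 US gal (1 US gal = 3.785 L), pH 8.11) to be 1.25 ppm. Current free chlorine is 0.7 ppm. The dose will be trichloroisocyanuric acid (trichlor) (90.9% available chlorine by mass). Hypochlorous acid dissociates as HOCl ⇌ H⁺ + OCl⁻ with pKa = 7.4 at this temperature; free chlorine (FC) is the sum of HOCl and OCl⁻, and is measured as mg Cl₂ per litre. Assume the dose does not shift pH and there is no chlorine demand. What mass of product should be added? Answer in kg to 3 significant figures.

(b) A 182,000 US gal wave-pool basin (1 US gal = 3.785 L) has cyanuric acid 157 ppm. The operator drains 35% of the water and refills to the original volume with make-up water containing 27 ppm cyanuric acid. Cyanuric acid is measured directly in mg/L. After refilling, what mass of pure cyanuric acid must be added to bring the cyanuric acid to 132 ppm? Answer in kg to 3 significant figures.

(a) Volume: 119,000 US gal × 3.785 L/gal = 450,415 L.
(a) [OCl⁻]/[HOCl] = 10^(pH − pKa) = 10^(8.11 − 7.4) = 5.129; fraction as HOCl = 1/(1 + 5.129) = 0.1632.
(a) Free chlorine required for 1.25 ppm HOCl: 1.25 / 0.1632 = 7.661 ppm.
(a) FC to add: 7.661 − 0.7 = 6.961 mg/L as Cl₂.
(a) Cl₂ equivalent: 6.961 mg/L × 450,415 L = 3135 g.
(a) Product at 90.9% available Cl: 3135 / 0.909 = 3449 g.

(b) Volume: 182,000 US gal × 3.785 L/gal = 688,870 L.
(b) After draining 35% and refilling: 157 × 0.65 + 27 × 0.35 = 111.5 ppm.
(b) Deficit to target: 132 − 111.5 = 20.5 mg/L.
(b) Mass: 20.5 mg/L × 688,870 L = 14,120 g cyanuric acid.

(a) 3.45 kg; (b) 14.1 kg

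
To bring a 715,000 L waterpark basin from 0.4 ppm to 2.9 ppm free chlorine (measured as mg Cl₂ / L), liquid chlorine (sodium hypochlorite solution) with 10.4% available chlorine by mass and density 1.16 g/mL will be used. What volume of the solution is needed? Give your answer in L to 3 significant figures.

Chlorine deficit: 2.9 − 0.4 = 2.5 ppm = 2.5 mg/L as Cl₂.
Cl₂ equivalent needed: 2.5 mg/L × 715,000 L = 1,788,000 mg = 1788 g.
Product at 10.4% available chlorine: 1788 / 0.104 = 17,190 g.
Volume at density 1.16 g/mL: 17,190 g ÷ 1.16 g/mL = 14,820 mL.

14.8 L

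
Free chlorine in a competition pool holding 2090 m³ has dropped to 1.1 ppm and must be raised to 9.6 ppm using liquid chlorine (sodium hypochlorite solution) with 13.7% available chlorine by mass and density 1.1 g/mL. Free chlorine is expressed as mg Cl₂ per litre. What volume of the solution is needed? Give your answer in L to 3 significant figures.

Volume: 2090 m³ = 2,090,000 L.
Chlorine deficit: 9.6 − 1.1 = 8.5 ppm = 8.5 mg/L as Cl₂.
Cl₂ equivalent needed: 8.5 mg/L × 2,090,000 L = 17,760,000 mg = 17,760 g.
Product at 13.7% available chlorine: 17,760 / 0.137 = 129,700 g.
Volume at density 1.1 g/mL: 129,700 g ÷ 1.1 g/mL = 117,900 mL.

118 L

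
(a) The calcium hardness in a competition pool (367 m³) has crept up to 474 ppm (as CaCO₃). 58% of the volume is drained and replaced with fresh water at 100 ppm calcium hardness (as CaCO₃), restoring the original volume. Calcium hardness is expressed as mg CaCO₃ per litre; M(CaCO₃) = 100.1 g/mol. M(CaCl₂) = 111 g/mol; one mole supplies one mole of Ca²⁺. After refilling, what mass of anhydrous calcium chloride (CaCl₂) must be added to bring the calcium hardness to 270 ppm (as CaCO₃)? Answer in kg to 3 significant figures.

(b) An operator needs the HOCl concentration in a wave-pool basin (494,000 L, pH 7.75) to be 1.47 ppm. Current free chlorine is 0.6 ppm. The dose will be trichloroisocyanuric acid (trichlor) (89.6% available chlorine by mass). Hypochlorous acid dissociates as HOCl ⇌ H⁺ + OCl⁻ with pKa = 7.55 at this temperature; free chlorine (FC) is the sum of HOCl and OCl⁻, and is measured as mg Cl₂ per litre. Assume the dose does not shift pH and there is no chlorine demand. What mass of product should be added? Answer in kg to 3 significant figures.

(a) Volume: 367 m³ = 367,000 L.
(a) After draining 58% and refilling: 474 × 0.42 + 100 × 0.58 = 257.08 ppm.
(a) Deficit to target: 270 − 257.08 = 12.92 mg/L.
(a) As CaCO₃: 12.92 mg/L × 367,000 L = 4742 g; ÷ 100.1 = 47.37 mol Ca²⁺.
(a) Mass: 47.37 × 111 = 5258 g.

(b) [OCl⁻]/[HOCl] = 10^(pH − pKa) = 10^(7.75 − 7.55) = 1.585; fraction as HOCl = 1/(1 + 1.585) = 0.3869.
(b) Free chlorine required for 1.47 ppm HOCl: 1.47 / 0.3869 = 3.8 ppm.
(b) FC to add: 3.8 − 0.6 = 3.2 mg/L as Cl₂.
(b) Cl₂ equivalent: 3.2 mg/L × 494,000 L = 1581 g.
(b) Product at 89.6% available Cl: 1581 / 0.896 = 1764 g.

(a) 5.26 kg; (b) 1.76 kg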